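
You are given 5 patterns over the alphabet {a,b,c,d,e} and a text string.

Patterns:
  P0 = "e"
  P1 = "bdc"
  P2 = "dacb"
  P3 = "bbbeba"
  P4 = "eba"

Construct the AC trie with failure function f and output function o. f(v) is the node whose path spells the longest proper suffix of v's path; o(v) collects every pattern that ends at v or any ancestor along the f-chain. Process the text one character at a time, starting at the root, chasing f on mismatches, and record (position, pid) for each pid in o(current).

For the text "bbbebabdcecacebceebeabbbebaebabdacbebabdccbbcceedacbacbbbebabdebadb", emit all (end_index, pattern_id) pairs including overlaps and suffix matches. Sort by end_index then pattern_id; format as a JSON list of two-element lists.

Build automaton:
Trie nodes:
  n0 'ε': b→2 d→5 e→1
  n1 'e': b→14  [P0 ends]
  n2 'b': b→9 d→3
  n3 'bd': c→4
  n4 'bdc': ·  [P1 ends]
  n5 'd': a→6
  n6 'da': c→7
  n7 'dac': b→8
  n8 'dacb': ·  [P2 ends]
  n9 'bb': b→10
  n10 'bbb': e→11
  n11 'bbbe': b→12
  n12 'bbbeb': a→13
  n13 'bbbeba': ·  [P3 ends]
  n14 'eb': a→15
  n15 'eba': ·  [P4 ends]

BFS fail/out derivation:
  n1('e'): parent n0 fail=0; on 'e' 0 → fail=0;  out {0}∪∅={0}
  n2('b'): parent n0 fail=0; on 'b' 0 → fail=0;  out ∅∪∅=∅
  n5('d'): parent n0 fail=0; on 'd' 0 → fail=0;  out ∅∪∅=∅
  n3('bd'): parent n2 fail=0; on 'd' 0 → fail=5;  out ∅∪∅=∅
  n6('da'): parent n5 fail=0; on 'a' 0 → fail=0;  out ∅∪∅=∅
  n9('bb'): parent n2 fail=0; on 'b' 0 → fail=2;  out ∅∪∅=∅
  n14('eb'): parent n1 fail=0; on 'b' 0 → fail=2;  out ∅∪∅=∅
  n4('bdc'): parent n3 fail=5; on 'c' 5→0 → fail=0;  out {1}∪∅={1}
  n7('dac'): parent n6 fail=0; on 'c' 0 → fail=0;  out ∅∪∅=∅
  n10('bbb'): parent n9 fail=2; on 'b' 2 → fail=9;  out ∅∪∅=∅
  n15('eba'): parent n14 fail=2; on 'a' 2→0 → fail=0;  out {4}∪∅={4}
  n8('dacb'): parent n7 fail=0; on 'b' 0 → fail=2;  out {2}∪∅={2}
  n11('bbbe'): parent n10 fail=9; on 'e' 9→2→0 → fail=1;  out ∅∪{0}={0}
  n12('bbbeb'): parent n11 fail=1; on 'b' 1 → fail=14;  out ∅∪∅=∅
  n13('bbbeba'): parent n12 fail=14; on 'a' 14 → fail=15;  out {3}∪{4}={3,4}

Run:
i=0 'b': node 0→2
i=1 'b': node 2→9
i=2 'b': node 9→10
i=3 'e': node 10→11  ** P0@[3:3]
i=4 'b': node 11→12
i=5 'a': node 12→13  ** P3@[0:5],P4@[3:5]
i=6 'b': node 13→2 ·f
i=7 'd': node 2→3
i=8 'c': node 3→4  ** P1@[6:8]
i=9 'e': node 4→1 ·f  ** P0@[9:9]
i=10 'c': node 1→0 ·f
i=11 'a': node 0→0
i=12 'c': node 0→0
i=13 'e': node 0→1  ** P0@[13:13]
i=14 'b': node 1→14
i=15 'c': node 14→0 ·f
i=16 'e': node 0→1  ** P0@[16:16]
i=17 'e': node 1→1 ·f  ** P0@[17:17]
i=18 'b': node 1→14
i=19 'e': node 14→1 ·f  ** P0@[19:19]
i=20 'a': node 1→0 ·f
i=21 'b': node 0→2
i=22 'b': node 2→9
i=23 'b': node 9→10
i=24 'e': node 10→11  ** P0@[24:24]
i=25 'b': node 11→12
i=26 'a': node 12→13  ** P3@[21:26],P4@[24:26]
i=27 'e': node 13→1 ·f  ** P0@[27:27]
i=28 'b': node 1→14
i=29 'a': node 14→15  ** P4@[27:29]
i=30 'b': node 15→2 ·f
i=31 'd': node 2→3
i=32 'a': node 3→6 ·f
i=33 'c': node 6→7
i=34 'b': node 7→8  ** P2@[31:34]
i=35 'e': node 8→1 ·f  ** P0@[35:35]
i=36 'b': node 1→14
i=37 'a': node 14→15  ** P4@[35:37]
i=38 'b': node 15→2 ·f
i=39 'd': node 2→3
i=40 'c': node 3→4  ** P1@[38:40]
i=41 'c': node 4→0 ·f
i=42 'b': node 0→2
i=43 'b': node 2→9
i=44 'c': node 9→0 ·f
i=45 'c': node 0→0
i=46 'e': node 0→1  ** P0@[46:46]
i=47 'e': node 1→1 ·f  ** P0@[47:47]
i=48 'd': node 1→5 ·f
i=49 'a': node 5→6
i=50 'c': node 6→7
i=51 'b': node 7→8  ** P2@[48:51]
i=52 'a': node 8→0 ·f
i=53 'c': node 0→0
i=54 'b': node 0→2
i=55 'b': node 2→9
i=56 'b': node 9→10
i=57 'e': node 10→11  ** P0@[57:57]
i=58 'b': node 11→12
i=59 'a': node 12→13  ** P3@[54:59],P4@[57:59]
i=60 'b': node 13→2 ·f
i=61 'd': node 2→3
i=62 'e': node 3→1 ·f  ** P0@[62:62]
i=63 'b': node 1→14
i=64 'a': node 14→15  ** P4@[62:64]
i=65 'd': node 15→5 ·f
i=66 'b': node 5→2 ·f

All matches (sorted): [[3,0],[5,3],[5,4],[8,1],[9,0],[13,0],[16,0],[17,0],[19,0],[24,0],[26,3],[26,4],[27,0],[29,4],[34,2],[35,0],[37,4],[40,1],[46,0],[47,0],[51,2],[57,0],[59,3],[59,4],[62,0],[64,4]]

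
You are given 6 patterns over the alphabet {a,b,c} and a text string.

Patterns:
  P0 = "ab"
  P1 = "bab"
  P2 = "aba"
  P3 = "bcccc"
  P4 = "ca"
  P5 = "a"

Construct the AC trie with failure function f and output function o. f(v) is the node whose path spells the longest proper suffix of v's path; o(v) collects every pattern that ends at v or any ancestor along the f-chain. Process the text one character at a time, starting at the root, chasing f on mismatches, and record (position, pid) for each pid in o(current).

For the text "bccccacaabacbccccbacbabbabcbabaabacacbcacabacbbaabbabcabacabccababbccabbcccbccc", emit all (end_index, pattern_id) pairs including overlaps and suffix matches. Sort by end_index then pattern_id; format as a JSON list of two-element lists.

Build automaton:
Trie nodes:
  0='ε' goto a→1 b→3 c→11
  1='a' goto b→2  [P5 ends]
  2='ab' goto a→6  [P0 ends]
  3='b' goto a→4 c→7
  4='ba' goto b→5
  5='bab' goto ·  [P1 ends]
  6='aba' goto ·  [P2 ends]
  7='bc' goto c→8
  8='bcc' goto c→9
  9='bccc' goto c→10
  10='bcccc' goto ·  [P3 ends]
  11='c' goto a→12
  12='ca' goto ·  [P4 ends]

BFS fail/out derivation:
  n1('a'): parent n0 fail=0; on 'a' 0 → fail=0;  out {5}∪∅={5}
  n3('b'): parent n0 fail=0; on 'b' 0 → fail=0;  out ∅∪∅=∅
  n11('c'): parent n0 fail=0; on 'c' 0 → fail=0;  out ∅∪∅=∅
  n2('ab'): parent n1 fail=0; on 'b' 0 → fail=3;  out {0}∪∅={0}
  n4('ba'): parent n3 fail=0; on 'a' 0 → fail=1;  out ∅∪{5}={5}
  n7('bc'): parent n3 fail=0; on 'c' 0 → fail=11;  out ∅∪∅=∅
  n12('ca'): parent n11 fail=0; on 'a' 0 → fail=1;  out {4}∪{5}={4,5}
  n5('bab'): parent n4 fail=1; on 'b' 1 → fail=2;  out {1}∪{0}={0,1}
  n6('aba'): parent n2 fail=3; on 'a' 3 → fail=4;  out {2}∪{5}={2,5}
  n8('bcc'): parent n7 fail=11; on 'c' 11→0 → fail=11;  out ∅∪∅=∅
  n9('bccc'): parent n8 fail=11; on 'c' 11→0 → fail=11;  out ∅∪∅=∅
  n10('bcccc'): parent n9 fail=11; on 'c' 11→0 → fail=11;  out {3}∪∅={3}

Scan:
[0] read 'b'  n0⇒n3
[1] read 'c'  n3⇒n7
[2] read 'c'  n7⇒n8
[3] read 'c'  n8⇒n9
[4] read 'c'  n9⇒n10  emit P3@[0:4]
[5] read 'a'  n10⇒n12 (via fail)  emit P4@[4:5],P5@[5:5]
[6] read 'c'  n12⇒n11 (via fail)
[7] read 'a'  n11⇒n12  emit P4@[6:7],P5@[7:7]
[8] read 'a'  n12⇒n1 (via fail)  emit P5@[8:8]
[9] read 'b'  n1⇒n2  emit P0@[8:9]
[10] read 'a'  n2⇒n6  emit P2@[8:10],P5@[10:10]
[11] read 'c'  n6⇒n11 (via fail)
[12] read 'b'  n11⇒n3 (via fail)
[13] read 'c'  n3⇒n7
[14] read 'c'  n7⇒n8
[15] read 'c'  n8⇒n9
[16] read 'c'  n9⇒n10  emit P3@[12:16]
[17] read 'b'  n10⇒n3 (via fail)
[18] read 'a'  n3⇒n4  emit P5@[18:18]
[19] read 'c'  n4⇒n11 (via fail)
[20] read 'b'  n11⇒n3 (via fail)
[21] read 'a'  n3⇒n4  emit P5@[21:21]
[22] read 'b'  n4⇒n5  emit P0@[21:22],P1@[20:22]
[23] read 'b'  n5⇒n3 (via fail)
[24] read 'a'  n3⇒n4  emit P5@[24:24]
[25] read 'b'  n4⇒n5  emit P0@[24:25],P1@[23:25]
[26] read 'c'  n5⇒n7 (via fail)
[27] read 'b'  n7⇒n3 (via fail)
[28] read 'a'  n3⇒n4  emit P5@[28:28]
[29] read 'b'  n4⇒n5  emit P0@[28:29],P1@[27:29]
[30] read 'a'  n5⇒n6 (via fail)  emit P2@[28:30],P5@[30:30]
[31] read 'a'  n6⇒n1 (via fail)  emit P5@[31:31]
[32] read 'b'  n1⇒n2  emit P0@[31:32]
[33] read 'a'  n2⇒n6  emit P2@[31:33],P5@[33:33]
[34] read 'c'  n6⇒n11 (via fail)
[35] read 'a'  n11⇒n12  emit P4@[34:35],P5@[35:35]
[36] read 'c'  n12⇒n11 (via fail)
[37] read 'b'  n11⇒n3 (via fail)
[38] read 'c'  n3⇒n7
[39] read 'a'  n7⇒n12 (via fail)  emit P4@[38:39],P5@[39:39]
[40] read 'c'  n12⇒n11 (via fail)
[41] read 'a'  n11⇒n12  emit P4@[40:41],P5@[41:41]
[42] read 'b'  n12⇒n2 (via fail)  emit P0@[41:42]
[43] read 'a'  n2⇒n6  emit P2@[41:43],P5@[43:43]
[44] read 'c'  n6⇒n11 (via fail)
[45] read 'b'  n11⇒n3 (via fail)
[46] read 'b'  n3⇒n3 (via fail)
[47] read 'a'  n3⇒n4  emit P5@[47:47]
[48] read 'a'  n4⇒n1 (via fail)  emit P5@[48:48]
[49] read 'b'  n1⇒n2  emit P0@[48:49]
[50] read 'b'  n2⇒n3 (via fail)
[51] read 'a'  n3⇒n4  emit P5@[51:51]
[52] read 'b'  n4⇒n5  emit P0@[51:52],P1@[50:52]
[53] read 'c'  n5⇒n7 (via fail)
[54] read 'a'  n7⇒n12 (via fail)  emit P4@[53:54],P5@[54:54]
[55] read 'b'  n12⇒n2 (via fail)  emit P0@[54:55]
[56] read 'a'  n2⇒n6  emit P2@[54:56],P5@[56:56]
[57] read 'c'  n6⇒n11 (via fail)
[58] read 'a'  n11⇒n12  emit P4@[57:58],P5@[58:58]
[59] read 'b'  n12⇒n2 (via fail)  emit P0@[58:59]
[60] read 'c'  n2⇒n7 (via fail)
[61] read 'c'  n7⇒n8
[62] read 'a'  n8⇒n12 (via fail)  emit P4@[61:62],P5@[62:62]
[63] read 'b'  n12⇒n2 (via fail)  emit P0@[62:63]
[64] read 'a'  n2⇒n6  emit P2@[62:64],P5@[64:64]
[65] read 'b'  n6⇒n5 (via fail)  emit P0@[64:65],P1@[63:65]
[66] read 'b'  n5⇒n3 (via fail)
[67] read 'c'  n3⇒n7
[68] read 'c'  n7⇒n8
[69] read 'a'  n8⇒n12 (via fail)  emit P4@[68:69],P5@[69:69]
[70] read 'b'  n12⇒n2 (via fail)  emit P0@[69:70]
[71] read 'b'  n2⇒n3 (via fail)
[72] read 'c'  n3⇒n7
[73] read 'c'  n7⇒n8
[74] read 'c'  n8⇒n9
[75] read 'b'  n9⇒n3 (via fail)
[76] read 'c'  n3⇒n7
[77] read 'c'  n7⇒n8
[78] read 'c'  n8⇒n9

Result: [[4,3],[5,4],[5,5],[7,4],[7,5],[8,5],[9,0],[10,2],[10,5],[16,3],[18,5],[21,5],[22,0],[22,1],[24,5],[25,0],[25,1],[28,5],[29,0],[29,1],[30,2],[30,5],[31,5],[32,0],[33,2],[33,5],[35,4],[35,5],[39,4],[39,5],[41,4],[41,5],[42,0],[43,2],[43,5],[47,5],[48,5],[49,0],[51,5],[52,0],[52,1],[54,4],[54,5],[55,0],[56,2],[56,5],[58,4],[58,5],[59,0],[62,4],[62,5],[63,0],[64,2],[64,5],[65,0],[65,1],[69,4],[69,5],[70,0]]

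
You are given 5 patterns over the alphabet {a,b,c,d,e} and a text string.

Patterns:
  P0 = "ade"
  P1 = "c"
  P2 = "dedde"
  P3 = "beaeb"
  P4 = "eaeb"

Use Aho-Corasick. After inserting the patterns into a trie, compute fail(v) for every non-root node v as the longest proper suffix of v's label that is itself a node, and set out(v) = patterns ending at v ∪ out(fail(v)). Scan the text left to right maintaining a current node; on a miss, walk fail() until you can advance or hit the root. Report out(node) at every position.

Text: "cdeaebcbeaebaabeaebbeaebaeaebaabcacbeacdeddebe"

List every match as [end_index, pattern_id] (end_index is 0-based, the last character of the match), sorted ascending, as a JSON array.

Build:
Trie (insert patterns):
  0='ε' goto a→1 b→10 c→4 d→5 e→15
  1='a' goto d→2
  2='ad' goto e→3
  3='ade' goto ·  [P0 ends]
  4='c' goto ·  [P1 ends]
  5='d' goto e→6
  6='de' goto d→7
  7='ded' goto d→8
  8='dedd' goto e→9
  9='dedde' goto ·  [P2 ends]
  10='b' goto e→11
  11='be' goto a→12
  12='bea' goto e→13
  13='beae' goto b→14
  14='beaeb' goto ·  [P3 ends]
  15='e' goto a→16
  16='ea' goto e→17
  17='eae' goto b→18
  18='eaeb' goto ·  [P4 ends]

BFS fail/out derivation:
  fail(1) 'a': from fail(0)=0 chase 'a': 0 ⇒ 0;  out=∅∪out(0)=∅
  fail(4) 'c': from fail(0)=0 chase 'c': 0 ⇒ 0;  out={1}∪out(0)={1}
  fail(5) 'd': from fail(0)=0 chase 'd': 0 ⇒ 0;  out=∅∪out(0)=∅
  fail(10) 'b': from fail(0)=0 chase 'b': 0 ⇒ 0;  out=∅∪out(0)=∅
  fail(15) 'e': from fail(0)=0 chase 'e': 0 ⇒ 0;  out=∅∪out(0)=∅
  fail(2) 'ad': from fail(1)=0 chase 'd': 0 ⇒ 5;  out=∅∪out(5)=∅
  fail(6) 'de': from fail(5)=0 chase 'e': 0 ⇒ 15;  out=∅∪out(15)=∅
  fail(11) 'be': from fail(10)=0 chase 'e': 0 ⇒ 15;  out=∅∪out(15)=∅
  fail(16) 'ea': from fail(15)=0 chase 'a': 0 ⇒ 1;  out=∅∪out(1)=∅
  fail(3) 'ade': from fail(2)=5 chase 'e': 5 ⇒ 6;  out={0}∪out(6)={0}
  fail(7) 'ded': from fail(6)=15 chase 'd': 15→0 ⇒ 5;  out=∅∪out(5)=∅
  fail(12) 'bea': from fail(11)=15 chase 'a': 15 ⇒ 16;  out=∅∪out(16)=∅
  fail(17) 'eae': from fail(16)=1 chase 'e': 1→0 ⇒ 15;  out=∅∪out(15)=∅
  fail(8) 'dedd': from fail(7)=5 chase 'd': 5→0 ⇒ 5;  out=∅∪out(5)=∅
  fail(13) 'beae': from fail(12)=16 chase 'e': 16 ⇒ 17;  out=∅∪out(17)=∅
  fail(18) 'eaeb': from fail(17)=15 chase 'b': 15→0 ⇒ 10;  out={4}∪out(10)={4}
  fail(9) 'dedde': from fail(8)=5 chase 'e': 5 ⇒ 6;  out={2}∪out(6)={2}
  fail(14) 'beaeb': from fail(13)=17 chase 'b': 17 ⇒ 18;  out={3}∪out(18)={3,4}

Text stream:
pos 0 'c': at 4  emit P1@[0:0]
pos 1 'd': at 5 (fail-walked)
pos 2 'e': at 6
pos 3 'a': at 16 (fail-walked)
pos 4 'e': at 17
pos 5 'b': at 18  emit P4@[2:5]
pos 6 'c': at 4 (fail-walked)  emit P1@[6:6]
pos 7 'b': at 10 (fail-walked)
pos 8 'e': at 11
pos 9 'a': at 12
pos 10 'e': at 13
pos 11 'b': at 14  emit P3@[7:11],P4@[8:11]
pos 12 'a': at 1 (fail-walked)
pos 13 'a': at 1 (fail-walked)
pos 14 'b': at 10 (fail-walked)
pos 15 'e': at 11
pos 16 'a': at 12
pos 17 'e': at 13
pos 18 'b': at 14  emit P3@[14:18],P4@[15:18]
pos 19 'b': at 10 (fail-walked)
pos 20 'e': at 11
pos 21 'a': at 12
pos 22 'e': at 13
pos 23 'b': at 14  emit P3@[19:23],P4@[20:23]
pos 24 'a': at 1 (fail-walked)
pos 25 'e': at 15 (fail-walked)
pos 26 'a': at 16
pos 27 'e': at 17
pos 28 'b': at 18  emit P4@[25:28]
pos 29 'a': at 1 (fail-walked)
pos 30 'a': at 1 (fail-walked)
pos 31 'b': at 10 (fail-walked)
pos 32 'c': at 4 (fail-walked)  emit P1@[32:32]
pos 33 'a': at 1 (fail-walked)
pos 34 'c': at 4 (fail-walked)  emit P1@[34:34]
pos 35 'b': at 10 (fail-walked)
pos 36 'e': at 11
pos 37 'a': at 12
pos 38 'c': at 4 (fail-walked)  emit P1@[38:38]
pos 39 'd': at 5 (fail-walked)
pos 40 'e': at 6
pos 41 'd': at 7
pos 42 'd': at 8
pos 43 'e': at 9  emit P2@[39:43]
pos 44 'b': at 10 (fail-walked)
pos 45 'e': at 11

All matches (sorted): [[0,1],[5,4],[6,1],[11,3],[11,4],[18,3],[18,4],[23,3],[23,4],[28,4],[32,1],[34,1],[38,1],[43,2]]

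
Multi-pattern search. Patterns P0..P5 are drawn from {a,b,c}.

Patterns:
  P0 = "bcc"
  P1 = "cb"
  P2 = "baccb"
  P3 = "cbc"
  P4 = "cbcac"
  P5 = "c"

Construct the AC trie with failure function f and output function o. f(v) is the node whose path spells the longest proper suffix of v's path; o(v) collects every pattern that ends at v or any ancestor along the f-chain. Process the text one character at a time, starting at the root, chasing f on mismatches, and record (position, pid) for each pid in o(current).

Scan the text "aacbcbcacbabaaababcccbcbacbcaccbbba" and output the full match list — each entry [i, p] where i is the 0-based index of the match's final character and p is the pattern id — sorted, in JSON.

Build automaton:
Trie nodes:
  0='ε' goto b→1 c→4
  1='b' goto a→6 c→2
  2='bc' goto c→3
  3='bcc' goto ·  ←P0
  4='c' goto b→5  ←P5
  5='cb' goto c→10  ←P1
  6='ba' goto c→7
  7='bac' goto c→8
  8='bacc' goto b→9
  9='baccb' goto ·  ←P2
  10='cbc' goto a→11  ←P3
  11='cbca' goto c→12
  12='cbcac' goto ·  ←P4

Failure links (BFS by depth):
  fail(1) 'b': from fail(0)=0 chase 'b': 0 ⇒ 0;  out=∅∪out(0)=∅
  fail(4) 'c': from fail(0)=0 chase 'c': 0 ⇒ 0;  out={5}∪out(0)={5}
  fail(2) 'bc': from fail(1)=0 chase 'c': 0 ⇒ 4;  out=∅∪out(4)={5}
  fail(5) 'cb': from fail(4)=0 chase 'b': 0 ⇒ 1;  out={1}∪out(1)={1}
  fail(6) 'ba': from fail(1)=0 chase 'a': 0 ⇒ 0;  out=∅∪out(0)=∅
  fail(3) 'bcc': from fail(2)=4 chase 'c': 4→0 ⇒ 4;  out={0}∪out(4)={0,5}
  fail(7) 'bac': from fail(6)=0 chase 'c': 0 ⇒ 4;  out=∅∪out(4)={5}
  fail(10) 'cbc': from fail(5)=1 chase 'c': 1 ⇒ 2;  out={3}∪out(2)={3,5}
  fail(8) 'bacc': from fail(7)=4 chase 'c': 4→0 ⇒ 4;  out=∅∪out(4)={5}
  fail(11) 'cbca': from fail(10)=2 chase 'a': 2→4→0 ⇒ 0;  out=∅∪out(0)=∅
  fail(9) 'baccb': from fail(8)=4 chase 'b': 4 ⇒ 5;  out={2}∪out(5)={1,2}
  fail(12) 'cbcac': from fail(11)=0 chase 'c': 0 ⇒ 4;  out={4}∪out(4)={4,5}

Run:
[0] read 'a'  n0⇒n0
[1] read 'a'  n0⇒n0
[2] read 'c'  n0⇒n4  ** P5@[2:2]
[3] read 'b'  n4⇒n5  ** P1@[2:3]
[4] read 'c'  n5⇒n10  ** P3@[2:4],P5@[4:4]
[5] read 'b'  n10⇒n5 (via fail)  ** P1@[4:5]
[6] read 'c'  n5⇒n10  ** P3@[4:6],P5@[6:6]
[7] read 'a'  n10⇒n11
[8] read 'c'  n11⇒n12  ** P4@[4:8],P5@[8:8]
[9] read 'b'  n12⇒n5 (via fail)  ** P1@[8:9]
[10] read 'a'  n5⇒n6 (via fail)
[11] read 'b'  n6⇒n1 (via fail)
[12] read 'a'  n1⇒n6
[13] read 'a'  n6⇒n0 (via fail)
[14] read 'a'  n0⇒n0
[15] read 'b'  n0⇒n1
[16] read 'a'  n1⇒n6
[17] read 'b'  n6⇒n1 (via fail)
[18] read 'c'  n1⇒n2  ** P5@[18:18]
[19] read 'c'  n2⇒n3  ** P0@[17:19],P5@[19:19]
[20] read 'c'  n3⇒n4 (via fail)  ** P5@[20:20]
[21] read 'b'  n4⇒n5  ** P1@[20:21]
[22] read 'c'  n5⇒n10  ** P3@[20:22],P5@[22:22]
[23] read 'b'  n10⇒n5 (via fail)  ** P1@[22:23]
[24] read 'a'  n5⇒n6 (via fail)
[25] read 'c'  n6⇒n7  ** P5@[25:25]
[26] read 'b'  n7⇒n5 (via fail)  ** P1@[25:26]
[27] read 'c'  n5⇒n10  ** P3@[25:27],P5@[27:27]
[28] read 'a'  n10⇒n11
[29] read 'c'  n11⇒n12  ** P4@[25:29],P5@[29:29]
[30] read 'c'  n12⇒n4 (via fail)  ** P5@[30:30]
[31] read 'b'  n4⇒n5  ** P1@[30:31]
[32] read 'b'  n5⇒n1 (via fail)
[33] read 'b'  n1⇒n1 (via fail)
[34] read 'a'  n1⇒n6

All matches (sorted): [[2,5],[3,1],[4,3],[4,5],[5,1],[6,3],[6,5],[8,4],[8,5],[9,1],[18,5],[19,0],[19,5],[20,5],[21,1],[22,3],[22,5],[23,1],[25,5],[26,1],[27,3],[27,5],[29,4],[29,5],[30,5],[31,1]]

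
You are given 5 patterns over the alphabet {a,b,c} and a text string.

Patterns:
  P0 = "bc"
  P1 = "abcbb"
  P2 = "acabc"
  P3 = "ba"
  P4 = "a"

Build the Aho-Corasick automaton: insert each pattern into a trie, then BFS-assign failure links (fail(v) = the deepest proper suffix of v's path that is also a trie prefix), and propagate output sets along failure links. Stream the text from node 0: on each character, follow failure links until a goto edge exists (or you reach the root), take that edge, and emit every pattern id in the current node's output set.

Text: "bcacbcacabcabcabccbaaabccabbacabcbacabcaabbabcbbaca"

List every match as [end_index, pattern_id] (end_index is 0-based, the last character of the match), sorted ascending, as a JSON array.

Build:
Trie nodes:
  0='ε' goto a→3 b→1
  1='b' goto a→12 c→2
  2='bc' goto ·  ←P0
  3='a' goto b→4 c→8  ←P4
  4='ab' goto c→5
  5='abc' goto b→6
  6='abcb' goto b→7
  7='abcbb' goto ·  ←P1
  8='ac' goto a→9
  9='aca' goto b→10
  10='acab' goto c→11
  11='acabc' goto ·  ←P2
  12='ba' goto ·  ←P3

BFS fail/out derivation:
  n1('b'): parent n0 fail=0; on 'b' 0 → fail=0;  out ∅∪∅=∅
  n3('a'): parent n0 fail=0; on 'a' 0 → fail=0;  out {4}∪∅={4}
  n2('bc'): parent n1 fail=0; on 'c' 0 → fail=0;  out {0}∪∅={0}
  n4('ab'): parent n3 fail=0; on 'b' 0 → fail=1;  out ∅∪∅=∅
  n8('ac'): parent n3 fail=0; on 'c' 0 → fail=0;  out ∅∪∅=∅
  n12('ba'): parent n1 fail=0; on 'a' 0 → fail=3;  out {3}∪{4}={3,4}
  n5('abc'): parent n4 fail=1; on 'c' 1 → fail=2;  out ∅∪{0}={0}
  n9('aca'): parent n8 fail=0; on 'a' 0 → fail=3;  out ∅∪{4}={4}
  n6('abcb'): parent n5 fail=2; on 'b' 2→0 → fail=1;  out ∅∪∅=∅
  n10('acab'): parent n9 fail=3; on 'b' 3 → fail=4;  out ∅∪∅=∅
  n7('abcbb'): parent n6 fail=1; on 'b' 1→0 → fail=1;  out {1}∪∅={1}
  n11('acabc'): parent n10 fail=4; on 'c' 4 → fail=5;  out {2}∪{0}={0,2}

Text stream:
[0] read 'b'  n0⇒n1
[1] read 'c'  n1⇒n2  → match P0@[0:1]
[2] read 'a'  n2⇒n3 (fail-walked)  → match P4@[2:2]
[3] read 'c'  n3⇒n8
[4] read 'b'  n8⇒n1 (fail-walked)
[5] read 'c'  n1⇒n2  → match P0@[4:5]
[6] read 'a'  n2⇒n3 (fail-walked)  → match P4@[6:6]
[7] read 'c'  n3⇒n8
[8] read 'a'  n8⇒n9  → match P4@[8:8]
[9] read 'b'  n9⇒n10
[10] read 'c'  n10⇒n11  → match P0@[9:10],P2@[6:10]
[11] read 'a'  n11⇒n3 (fail-walked)  → match P4@[11:11]
[12] read 'b'  n3⇒n4
[13] read 'c'  n4⇒n5  → match P0@[12:13]
[14] read 'a'  n5⇒n3 (fail-walked)  → match P4@[14:14]
[15] read 'b'  n3⇒n4
[16] read 'c'  n4⇒n5  → match P0@[15:16]
[17] read 'c'  n5⇒n0 (fail-walked)
[18] read 'b'  n0⇒n1
[19] read 'a'  n1⇒n12  → match P3@[18:19],P4@[19:19]
[20] read 'a'  n12⇒n3 (fail-walked)  → match P4@[20:20]
[21] read 'a'  n3⇒n3 (fail-walked)  → match P4@[21:21]
[22] read 'b'  n3⇒n4
[23] read 'c'  n4⇒n5  → match P0@[22:23]
[24] read 'c'  n5⇒n0 (fail-walked)
[25] read 'a'  n0⇒n3  → match P4@[25:25]
[26] read 'b'  n3⇒n4
[27] read 'b'  n4⇒n1 (fail-walked)
[28] read 'a'  n1⇒n12  → match P3@[27:28],P4@[28:28]
[29] read 'c'  n12⇒n8 (fail-walked)
[30] read 'a'  n8⇒n9  → match P4@[30:30]
[31] read 'b'  n9⇒n10
[32] read 'c'  n10⇒n11  → match P0@[31:32],P2@[28:32]
[33] read 'b'  n11⇒n6 (fail-walked)
[34] read 'a'  n6⇒n12 (fail-walked)  → match P3@[33:34],P4@[34:34]
[35] read 'c'  n12⇒n8 (fail-walked)
[36] read 'a'  n8⇒n9  → match P4@[36:36]
[37] read 'b'  n9⇒n10
[38] read 'c'  n10⇒n11  → match P0@[37:38],P2@[34:38]
[39] read 'a'  n11⇒n3 (fail-walked)  → match P4@[39:39]
[40] read 'a'  n3⇒n3 (fail-walked)  → match P4@[40:40]
[41] read 'b'  n3⇒n4
[42] read 'b'  n4⇒n1 (fail-walked)
[43] read 'a'  n1⇒n12  → match P3@[42:43],P4@[43:43]
[44] read 'b'  n12⇒n4 (fail-walked)
[45] read 'c'  n4⇒n5  → match P0@[44:45]
[46] read 'b'  n5⇒n6
[47] read 'b'  n6⇒n7  → match P1@[43:47]
[48] read 'a'  n7⇒n12 (fail-walked)  → match P3@[47:48],P4@[48:48]
[49] read 'c'  n12⇒n8 (fail-walked)
[50] read 'a'  n8⇒n9  → match P4@[50:50]

Matches: [[1,0],[2,4],[5,0],[6,4],[8,4],[10,0],[10,2],[11,4],[13,0],[14,4],[16,0],[19,3],[19,4],[20,4],[21,4],[23,0],[25,4],[28,3],[28,4],[30,4],[32,0],[32,2],[34,3],[34,4],[36,4],[38,0],[38,2],[39,4],[40,4],[43,3],[43,4],[45,0],[47,1],[48,3],[48,4],[50,4]]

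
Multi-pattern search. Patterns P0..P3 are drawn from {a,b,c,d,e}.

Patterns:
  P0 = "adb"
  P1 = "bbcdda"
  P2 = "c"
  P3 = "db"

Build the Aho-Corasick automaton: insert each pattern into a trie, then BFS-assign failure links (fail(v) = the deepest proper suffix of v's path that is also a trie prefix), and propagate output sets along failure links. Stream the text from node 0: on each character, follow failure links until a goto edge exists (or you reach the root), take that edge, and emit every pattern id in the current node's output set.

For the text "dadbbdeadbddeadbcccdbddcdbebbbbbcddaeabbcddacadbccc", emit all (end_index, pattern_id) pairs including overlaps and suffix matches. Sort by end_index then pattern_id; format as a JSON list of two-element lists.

Construct AC machine:
Trie nodes:
  n0 'ε': a→1 b→4 c→10 d→11
  n1 'a': d→2
  n2 'ad': b→3
  n3 'adb': ·  ←P0
  n4 'b': b→5
  n5 'bb': c→6
  n6 'bbc': d→7
  n7 'bbcd': d→8
  n8 'bbcdd': a→9
  n9 'bbcdda': ·  ←P1
  n10 'c': ·  ←P2
  n11 'd': b→12
  n12 'db': ·  ←P3

BFS fail/out derivation:
  n1('a'): parent n0 fail=0; on 'a' 0 → fail=0;  out ∅∪∅=∅
  n4('b'): parent n0 fail=0; on 'b' 0 → fail=0;  out ∅∪∅=∅
  n10('c'): parent n0 fail=0; on 'c' 0 → fail=0;  out {2}∪∅={2}
  n11('d'): parent n0 fail=0; on 'd' 0 → fail=0;  out ∅∪∅=∅
  n2('ad'): parent n1 fail=0; on 'd' 0 → fail=11;  out ∅∪∅=∅
  n5('bb'): parent n4 fail=0; on 'b' 0 → fail=4;  out ∅∪∅=∅
  n12('db'): parent n11 fail=0; on 'b' 0 → fail=4;  out {3}∪∅={3}
  n3('adb'): parent n2 fail=11; on 'b' 11 → fail=12;  out {0}∪{3}={0,3}
  n6('bbc'): parent n5 fail=4; on 'c' 4→0 → fail=10;  out ∅∪{2}={2}
  n7('bbcd'): parent n6 fail=10; on 'd' 10→0 → fail=11;  out ∅∪∅=∅
  n8('bbcdd'): parent n7 fail=11; on 'd' 11→0 → fail=11;  out ∅∪∅=∅
  n9('bbcdda'): parent n8 fail=11; on 'a' 11→0 → fail=1;  out {1}∪∅={1}

Scan:
pos 0 'd': at 11
pos 1 'a': at 1 (fail-walked)
pos 2 'd': at 2
pos 3 'b': at 3  emit P0@[1:3],P3@[2:3]
pos 4 'b': at 5 (fail-walked)
pos 5 'd': at 11 (fail-walked)
pos 6 'e': at 0 (fail-walked)
pos 7 'a': at 1
pos 8 'd': at 2
pos 9 'b': at 3  emit P0@[7:9],P3@[8:9]
pos 10 'd': at 11 (fail-walked)
pos 11 'd': at 11 (fail-walked)
pos 12 'e': at 0 (fail-walked)
pos 13 'a': at 1
pos 14 'd': at 2
pos 15 'b': at 3  emit P0@[13:15],P3@[14:15]
pos 16 'c': at 10 (fail-walked)  emit P2@[16:16]
pos 17 'c': at 10 (fail-walked)  emit P2@[17:17]
pos 18 'c': at 10 (fail-walked)  emit P2@[18:18]
pos 19 'd': at 11 (fail-walked)
pos 20 'b': at 12  emit P3@[19:20]
pos 21 'd': at 11 (fail-walked)
pos 22 'd': at 11 (fail-walked)
pos 23 'c': at 10 (fail-walked)  emit P2@[23:23]
pos 24 'd': at 11 (fail-walked)
pos 25 'b': at 12  emit P3@[24:25]
pos 26 'e': at 0 (fail-walked)
pos 27 'b': at 4
pos 28 'b': at 5
pos 29 'b': at 5 (fail-walked)
pos 30 'b': at 5 (fail-walked)
pos 31 'b': at 5 (fail-walked)
pos 32 'c': at 6  emit P2@[32:32]
pos 33 'd': at 7
pos 34 'd': at 8
pos 35 'a': at 9  emit P1@[30:35]
pos 36 'e': at 0 (fail-walked)
pos 37 'a': at 1
pos 38 'b': at 4 (fail-walked)
pos 39 'b': at 5
pos 40 'c': at 6  emit P2@[40:40]
pos 41 'd': at 7
pos 42 'd': at 8
pos 43 'a': at 9  emit P1@[38:43]
pos 44 'c': at 10 (fail-walked)  emit P2@[44:44]
pos 45 'a': at 1 (fail-walked)
pos 46 'd': at 2
pos 47 'b': at 3  emit P0@[45:47],P3@[46:47]
pos 48 'c': at 10 (fail-walked)  emit P2@[48:48]
pos 49 'c': at 10 (fail-walked)  emit P2@[49:49]
pos 50 'c': at 10 (fail-walked)  emit P2@[50:50]

Matches: [[3,0],[3,3],[9,0],[9,3],[15,0],[15,3],[16,2],[17,2],[18,2],[20,3],[23,2],[25,3],[32,2],[35,1],[40,2],[43,1],[44,2],[47,0],[47,3],[48,2],[49,2],[50,2]]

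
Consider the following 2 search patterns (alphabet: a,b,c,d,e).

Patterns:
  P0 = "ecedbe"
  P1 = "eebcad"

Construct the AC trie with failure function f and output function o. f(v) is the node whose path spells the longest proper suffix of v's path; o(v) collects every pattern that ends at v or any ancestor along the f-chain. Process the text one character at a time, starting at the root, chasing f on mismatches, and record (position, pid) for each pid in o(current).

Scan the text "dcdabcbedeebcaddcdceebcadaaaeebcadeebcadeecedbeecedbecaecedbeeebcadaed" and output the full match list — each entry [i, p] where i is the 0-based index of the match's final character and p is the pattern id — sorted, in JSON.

Build automaton:
Trie (insert patterns):
  0='ε' goto e→1
  1='e' goto c→2 e→7
  2='ec' goto e→3
  3='ece' goto d→4
  4='eced' goto b→5
  5='ecedb' goto e→6
  6='ecedbe' goto ·  ←P0
  7='ee' goto b→8
  8='eeb' goto c→9
  9='eebc' goto a→10
  10='eebca' goto d→11
  11='eebcad' goto ·  ←P1

Failure links (BFS by depth):
  fail(1) 'e': from fail(0)=0 chase 'e': 0 ⇒ 0;  out=∅∪out(0)=∅
  fail(2) 'ec': from fail(1)=0 chase 'c': 0 ⇒ 0;  out=∅∪out(0)=∅
  fail(7) 'ee': from fail(1)=0 chase 'e': 0 ⇒ 1;  out=∅∪out(1)=∅
  fail(3) 'ece': from fail(2)=0 chase 'e': 0 ⇒ 1;  out=∅∪out(1)=∅
  fail(8) 'eeb': from fail(7)=1 chase 'b': 1→0 ⇒ 0;  out=∅∪out(0)=∅
  fail(4) 'eced': from fail(3)=1 chase 'd': 1→0 ⇒ 0;  out=∅∪out(0)=∅
  fail(9) 'eebc': from fail(8)=0 chase 'c': 0 ⇒ 0;  out=∅∪out(0)=∅
  fail(5) 'ecedb': from fail(4)=0 chase 'b': 0 ⇒ 0;  out=∅∪out(0)=∅
  fail(10) 'eebca': from fail(9)=0 chase 'a': 0 ⇒ 0;  out=∅∪out(0)=∅
  fail(6) 'ecedbe': from fail(5)=0 chase 'e': 0 ⇒ 1;  out={0}∪out(1)={0}
  fail(11) 'eebcad': from fail(10)=0 chase 'd': 0 ⇒ 0;  out={1}∪out(0)={1}

Text stream:
[0] read 'd'  n0⇒n0
[1] read 'c'  n0⇒n0
[2] read 'd'  n0⇒n0
[3] read 'a'  n0⇒n0
[4] read 'b'  n0⇒n0
[5] read 'c'  n0⇒n0
[6] read 'b'  n0⇒n0
[7] read 'e'  n0⇒n1
[8] read 'd'  n1⇒n0 (fail-walked)
[9] read 'e'  n0⇒n1
[10] read 'e'  n1⇒n7
[11] read 'b'  n7⇒n8
[12] read 'c'  n8⇒n9
[13] read 'a'  n9⇒n10
[14] read 'd'  n10⇒n11  emit P1@[9:14]
[15] read 'd'  n11⇒n0 (fail-walked)
[16] read 'c'  n0⇒n0
[17] read 'd'  n0⇒n0
[18] read 'c'  n0⇒n0
[19] read 'e'  n0⇒n1
[20] read 'e'  n1⇒n7
[21] read 'b'  n7⇒n8
[22] read 'c'  n8⇒n9
[23] read 'a'  n9⇒n10
[24] read 'd'  n10⇒n11  emit P1@[19:24]
[25] read 'a'  n11⇒n0 (fail-walked)
[26] read 'a'  n0⇒n0
[27] read 'a'  n0⇒n0
[28] read 'e'  n0⇒n1
[29] read 'e'  n1⇒n7
[30] read 'b'  n7⇒n8
[31] read 'c'  n8⇒n9
[32] read 'a'  n9⇒n10
[33] read 'd'  n10⇒n11  emit P1@[28:33]
[34] read 'e'  n11⇒n1 (fail-walked)
[35] read 'e'  n1⇒n7
[36] read 'b'  n7⇒n8
[37] read 'c'  n8⇒n9
[38] read 'a'  n9⇒n10
[39] read 'd'  n10⇒n11  emit P1@[34:39]
[40] read 'e'  n11⇒n1 (fail-walked)
[41] read 'e'  n1⇒n7
[42] read 'c'  n7⇒n2 (fail-walked)
[43] read 'e'  n2⇒n3
[44] read 'd'  n3⇒n4
[45] read 'b'  n4⇒n5
[46] read 'e'  n5⇒n6  emit P0@[41:46]
[47] read 'e'  n6⇒n7 (fail-walked)
[48] read 'c'  n7⇒n2 (fail-walked)
[49] read 'e'  n2⇒n3
[50] read 'd'  n3⇒n4
[51] read 'b'  n4⇒n5
[52] read 'e'  n5⇒n6  emit P0@[47:52]
[53] read 'c'  n6⇒n2 (fail-walked)
[54] read 'a'  n2⇒n0 (fail-walked)
[55] read 'e'  n0⇒n1
[56] read 'c'  n1⇒n2
[57] read 'e'  n2⇒n3
[58] read 'd'  n3⇒n4
[59] read 'b'  n4⇒n5
[60] read 'e'  n5⇒n6  emit P0@[55:60]
[61] read 'e'  n6⇒n7 (fail-walked)
[62] read 'e'  n7⇒n7 (fail-walked)
[63] read 'b'  n7⇒n8
[64] read 'c'  n8⇒n9
[65] read 'a'  n9⇒n10
[66] read 'd'  n10⇒n11  emit P1@[61:66]
[67] read 'a'  n11⇒n0 (fail-walked)
[68] read 'e'  n0⇒n1
[69] read 'd'  n1⇒n0 (fail-walked)

Matches: [[14,1],[24,1],[33,1],[39,1],[46,0],[52,0],[60,0],[66,1]]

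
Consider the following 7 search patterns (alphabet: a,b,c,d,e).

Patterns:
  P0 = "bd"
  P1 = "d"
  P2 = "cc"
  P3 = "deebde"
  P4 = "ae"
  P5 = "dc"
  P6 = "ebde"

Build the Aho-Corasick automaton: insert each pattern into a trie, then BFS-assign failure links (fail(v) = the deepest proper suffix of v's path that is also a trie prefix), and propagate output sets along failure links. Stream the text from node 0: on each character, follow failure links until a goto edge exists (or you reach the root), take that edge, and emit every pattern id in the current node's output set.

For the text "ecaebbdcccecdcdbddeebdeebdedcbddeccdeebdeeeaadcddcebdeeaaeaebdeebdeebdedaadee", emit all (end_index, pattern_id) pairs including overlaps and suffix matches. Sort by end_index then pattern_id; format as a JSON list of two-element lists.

Construct AC machine:
Trie (insert patterns):
  n0 'ε': a→11 b→1 c→4 d→3 e→14
  n1 'b': d→2
  n2 'bd': ·  ←P0
  n3 'd': c→13 e→6  ←P1
  n4 'c': c→5
  n5 'cc': ·  ←P2
  n6 'de': e→7
  n7 'dee': b→8
  n8 'deeb': d→9
  n9 'deebd': e→10
  n10 'deebde': ·  ←P3
  n11 'a': e→12
  n12 'ae': ·  ←P4
  n13 'dc': ·  ←P5
  n14 'e': b→15
  n15 'eb': d→16
  n16 'ebd': e→17
  n17 'ebde': ·  ←P6

BFS fail/out derivation:
  fail(1) 'b': from fail(0)=0 chase 'b': 0 ⇒ 0;  out=∅∪out(0)=∅
  fail(3) 'd': from fail(0)=0 chase 'd': 0 ⇒ 0;  out={1}∪out(0)={1}
  fail(4) 'c': from fail(0)=0 chase 'c': 0 ⇒ 0;  out=∅∪out(0)=∅
  fail(11) 'a': from fail(0)=0 chase 'a': 0 ⇒ 0;  out=∅∪out(0)=∅
  fail(14) 'e': from fail(0)=0 chase 'e': 0 ⇒ 0;  out=∅∪out(0)=∅
  fail(2) 'bd': from fail(1)=0 chase 'd': 0 ⇒ 3;  out={0}∪out(3)={0,1}
  fail(5) 'cc': from fail(4)=0 chase 'c': 0 ⇒ 4;  out={2}∪out(4)={2}
  fail(6) 'de': from fail(3)=0 chase 'e': 0 ⇒ 14;  out=∅∪out(14)=∅
  fail(12) 'ae': from fail(11)=0 chase 'e': 0 ⇒ 14;  out={4}∪out(14)={4}
  fail(13) 'dc': from fail(3)=0 chase 'c': 0 ⇒ 4;  out={5}∪out(4)={5}
  fail(15) 'eb': from fail(14)=0 chase 'b': 0 ⇒ 1;  out=∅∪out(1)=∅
  fail(7) 'dee': from fail(6)=14 chase 'e': 14→0 ⇒ 14;  out=∅∪out(14)=∅
  fail(16) 'ebd': from fail(15)=1 chase 'd': 1 ⇒ 2;  out=∅∪out(2)={0,1}
  fail(8) 'deeb': from fail(7)=14 chase 'b': 14 ⇒ 15;  out=∅∪out(15)=∅
  fail(17) 'ebde': from fail(16)=2 chase 'e': 2→3 ⇒ 6;  out={6}∪out(6)={6}
  fail(9) 'deebd': from fail(8)=15 chase 'd': 15 ⇒ 16;  out=∅∪out(16)={0,1}
  fail(10) 'deebde': from fail(9)=16 chase 'e': 16 ⇒ 17;  out={3}∪out(17)={3,6}

Run:
pos 0 'e': at 14
pos 1 'c': at 4 (fail-walked)
pos 2 'a': at 11 (fail-walked)
pos 3 'e': at 12  emit P4@[2:3]
pos 4 'b': at 15 (fail-walked)
pos 5 'b': at 1 (fail-walked)
pos 6 'd': at 2  emit P0@[5:6],P1@[6:6]
pos 7 'c': at 13 (fail-walked)  emit P5@[6:7]
pos 8 'c': at 5 (fail-walked)  emit P2@[7:8]
pos 9 'c': at 5 (fail-walked)  emit P2@[8:9]
pos 10 'e': at 14 (fail-walked)
pos 11 'c': at 4 (fail-walked)
pos 12 'd': at 3 (fail-walked)  emit P1@[12:12]
pos 13 'c': at 13  emit P5@[12:13]
pos 14 'd': at 3 (fail-walked)  emit P1@[14:14]
pos 15 'b': at 1 (fail-walked)
pos 16 'd': at 2  emit P0@[15:16],P1@[16:16]
pos 17 'd': at 3 (fail-walked)  emit P1@[17:17]
pos 18 'e': at 6
pos 19 'e': at 7
pos 20 'b': at 8
pos 21 'd': at 9  emit P0@[20:21],P1@[21:21]
pos 22 'e': at 10  emit P3@[17:22],P6@[19:22]
pos 23 'e': at 7 (fail-walked)
pos 24 'b': at 8
pos 25 'd': at 9  emit P0@[24:25],P1@[25:25]
pos 26 'e': at 10  emit P3@[21:26],P6@[23:26]
pos 27 'd': at 3 (fail-walked)  emit P1@[27:27]
pos 28 'c': at 13  emit P5@[27:28]
pos 29 'b': at 1 (fail-walked)
pos 30 'd': at 2  emit P0@[29:30],P1@[30:30]
pos 31 'd': at 3 (fail-walked)  emit P1@[31:31]
pos 32 'e': at 6
pos 33 'c': at 4 (fail-walked)
pos 34 'c': at 5  emit P2@[33:34]
pos 35 'd': at 3 (fail-walked)  emit P1@[35:35]
pos 36 'e': at 6
pos 37 'e': at 7
pos 38 'b': at 8
pos 39 'd': at 9  emit P0@[38:39],P1@[39:39]
pos 40 'e': at 10  emit P3@[35:40],P6@[37:40]
pos 41 'e': at 7 (fail-walked)
pos 42 'e': at 14 (fail-walked)
pos 43 'a': at 11 (fail-walked)
pos 44 'a': at 11 (fail-walked)
pos 45 'd': at 3 (fail-walked)  emit P1@[45:45]
pos 46 'c': at 13  emit P5@[45:46]
pos 47 'd': at 3 (fail-walked)  emit P1@[47:47]
pos 48 'd': at 3 (fail-walked)  emit P1@[48:48]
pos 49 'c': at 13  emit P5@[48:49]
pos 50 'e': at 14 (fail-walked)
pos 51 'b': at 15
pos 52 'd': at 16  emit P0@[51:52],P1@[52:52]
pos 53 'e': at 17  emit P6@[50:53]
pos 54 'e': at 7 (fail-walked)
pos 55 'a': at 11 (fail-walked)
pos 56 'a': at 11 (fail-walked)
pos 57 'e': at 12  emit P4@[56:57]
pos 58 'a': at 11 (fail-walked)
pos 59 'e': at 12  emit P4@[58:59]
pos 60 'b': at 15 (fail-walked)
pos 61 'd': at 16  emit P0@[60:61],P1@[61:61]
pos 62 'e': at 17  emit P6@[59:62]
pos 63 'e': at 7 (fail-walked)
pos 64 'b': at 8
pos 65 'd': at 9  emit P0@[64:65],P1@[65:65]
pos 66 'e': at 10  emit P3@[61:66],P6@[63:66]
pos 67 'e': at 7 (fail-walked)
pos 68 'b': at 8
pos 69 'd': at 9  emit P0@[68:69],P1@[69:69]
pos 70 'e': at 10  emit P3@[65:70],P6@[67:70]
pos 71 'd': at 3 (fail-walked)  emit P1@[71:71]
pos 72 'a': at 11 (fail-walked)
pos 73 'a': at 11 (fail-walked)
pos 74 'd': at 3 (fail-walked)  emit P1@[74:74]
pos 75 'e': at 6
pos 76 'e': at 7

All matches (sorted): [[3,4],[6,0],[6,1],[7,5],[8,2],[9,2],[12,1],[13,5],[14,1],[16,0],[16,1],[17,1],[21,0],[21,1],[22,3],[22,6],[25,0],[25,1],[26,3],[26,6],[27,1],[28,5],[30,0],[30,1],[31,1],[34,2],[35,1],[39,0],[39,1],[40,3],[40,6],[45,1],[46,5],[47,1],[48,1],[49,5],[52,0],[52,1],[53,6],[57,4],[59,4],[61,0],[61,1],[62,6],[65,0],[65,1],[66,3],[66,6],[69,0],[69,1],[70,3],[70,6],[71,1],[74,1]]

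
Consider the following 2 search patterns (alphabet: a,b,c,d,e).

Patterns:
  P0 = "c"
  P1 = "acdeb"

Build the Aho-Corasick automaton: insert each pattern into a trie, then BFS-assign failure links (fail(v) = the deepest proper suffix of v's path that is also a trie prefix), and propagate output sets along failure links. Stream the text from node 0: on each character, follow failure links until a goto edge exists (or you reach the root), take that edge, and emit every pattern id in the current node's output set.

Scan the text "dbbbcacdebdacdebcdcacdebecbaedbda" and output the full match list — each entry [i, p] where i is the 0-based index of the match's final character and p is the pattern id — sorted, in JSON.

Construct AC machine:
Trie nodes:
  0='ε' goto a→2 c→1
  1='c' goto ·  ←P0
  2='a' goto c→3
  3='ac' goto d→4
  4='acd' goto e→5
  5='acde' goto b→6
  6='acdeb' goto ·  ←P1

Failure links (BFS by depth):
  n1('c'): parent n0 fail=0; on 'c' 0 → fail=0;  out {0}∪∅={0}
  n2('a'): parent n0 fail=0; on 'a' 0 → fail=0;  out ∅∪∅=∅
  n3('ac'): parent n2 fail=0; on 'c' 0 → fail=1;  out ∅∪{0}={0}
  n4('acd'): parent n3 fail=1; on 'd' 1→0 → fail=0;  out ∅∪∅=∅
  n5('acde'): parent n4 fail=0; on 'e' 0 → fail=0;  out ∅∪∅=∅
  n6('acdeb'): parent n5 fail=0; on 'b' 0 → fail=0;  out {1}∪∅={1}

Text stream:
pos 0 'd': at 0
pos 1 'b': at 0
pos 2 'b': at 0
pos 3 'b': at 0
pos 4 'c': at 1  emit P0@[4:4]
pos 5 'a': at 2 (via fail)
pos 6 'c': at 3  emit P0@[6:6]
pos 7 'd': at 4
pos 8 'e': at 5
pos 9 'b': at 6  emit P1@[5:9]
pos 10 'd': at 0 (via fail)
pos 11 'a': at 2
pos 12 'c': at 3  emit P0@[12:12]
pos 13 'd': at 4
pos 14 'e': at 5
pos 15 'b': at 6  emit P1@[11:15]
pos 16 'c': at 1 (via fail)  emit P0@[16:16]
pos 17 'd': at 0 (via fail)
pos 18 'c': at 1  emit P0@[18:18]
pos 19 'a': at 2 (via fail)
pos 20 'c': at 3  emit P0@[20:20]
pos 21 'd': at 4
pos 22 'e': at 5
pos 23 'b': at 6  emit P1@[19:23]
pos 24 'e': at 0 (via fail)
pos 25 'c': at 1  emit P0@[25:25]
pos 26 'b': at 0 (via fail)
pos 27 'a': at 2
pos 28 'e': at 0 (via fail)
pos 29 'd': at 0
pos 30 'b': at 0
pos 31 'd': at 0
pos 32 'a': at 2

Matches: [[4,0],[6,0],[9,1],[12,0],[15,1],[16,0],[18,0],[20,0],[23,1],[25,0]]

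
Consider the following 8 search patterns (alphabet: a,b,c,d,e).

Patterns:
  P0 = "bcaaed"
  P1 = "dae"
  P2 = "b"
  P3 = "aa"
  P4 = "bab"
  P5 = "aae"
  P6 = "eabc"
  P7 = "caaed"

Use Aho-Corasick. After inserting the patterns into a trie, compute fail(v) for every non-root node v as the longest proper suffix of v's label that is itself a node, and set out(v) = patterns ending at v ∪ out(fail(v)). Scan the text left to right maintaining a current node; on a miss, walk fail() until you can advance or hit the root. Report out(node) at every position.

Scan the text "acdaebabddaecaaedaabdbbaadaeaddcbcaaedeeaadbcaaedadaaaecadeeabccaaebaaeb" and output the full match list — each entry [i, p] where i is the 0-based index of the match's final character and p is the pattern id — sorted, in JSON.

Build:
Trie (insert patterns):
  n0 'ε': a→10 b→1 c→19 d→7 e→15
  n1 'b': a→12 c→2  ←P2
  n2 'bc': a→3
  n3 'bca': a→4
  n4 'bcaa': e→5
  n5 'bcaae': d→6
  n6 'bcaaed': ·  ←P0
  n7 'd': a→8
  n8 'da': e→9
  n9 'dae': ·  ←P1
  n10 'a': a→11
  n11 'aa': e→14  ←P3
  n12 'ba': b→13
  n13 'bab': ·  ←P4
  n14 'aae': ·  ←P5
  n15 'e': a→16
  n16 'ea': b→17
  n17 'eab': c→18
  n18 'eabc': ·  ←P6
  n19 'c': a→20
  n20 'ca': a→21
  n21 'caa': e→22
  n22 'caae': d→23
  n23 'caaed': ·  ←P7

Failure links (BFS by depth):
  n1('b'): parent n0 fail=0; on 'b' 0 → fail=0;  out {2}∪∅={2}
  n7('d'): parent n0 fail=0; on 'd' 0 → fail=0;  out ∅∪∅=∅
  n10('a'): parent n0 fail=0; on 'a' 0 → fail=0;  out ∅∪∅=∅
  n15('e'): parent n0 fail=0; on 'e' 0 → fail=0;  out ∅∪∅=∅
  n19('c'): parent n0 fail=0; on 'c' 0 → fail=0;  out ∅∪∅=∅
  n2('bc'): parent n1 fail=0; on 'c' 0 → fail=19;  out ∅∪∅=∅
  n8('da'): parent n7 fail=0; on 'a' 0 → fail=10;  out ∅∪∅=∅
  n11('aa'): parent n10 fail=0; on 'a' 0 → fail=10;  out {3}∪∅={3}
  n12('ba'): parent n1 fail=0; on 'a' 0 → fail=10;  out ∅∪∅=∅
  n16('ea'): parent n15 fail=0; on 'a' 0 → fail=10;  out ∅∪∅=∅
  n20('ca'): parent n19 fail=0; on 'a' 0 → fail=10;  out ∅∪∅=∅
  n3('bca'): parent n2 fail=19; on 'a' 19 → fail=20;  out ∅∪∅=∅
  n9('dae'): parent n8 fail=10; on 'e' 10→0 → fail=15;  out {1}∪∅={1}
  n13('bab'): parent n12 fail=10; on 'b' 10→0 → fail=1;  out {4}∪{2}={2,4}
  n14('aae'): parent n11 fail=10; on 'e' 10→0 → fail=15;  out {5}∪∅={5}
  n17('eab'): parent n16 fail=10; on 'b' 10→0 → fail=1;  out ∅∪{2}={2}
  n21('caa'): parent n20 fail=10; on 'a' 10 → fail=11;  out ∅∪{3}={3}
  n4('bcaa'): parent n3 fail=20; on 'a' 20 → fail=21;  out ∅∪{3}={3}
  n18('eabc'): parent n17 fail=1; on 'c' 1 → fail=2;  out {6}∪∅={6}
  n22('caae'): parent n21 fail=11; on 'e' 11 → fail=14;  out ∅∪{5}={5}
  n5('bcaae'): parent n4 fail=21; on 'e' 21 → fail=22;  out ∅∪{5}={5}
  n23('caaed'): parent n22 fail=14; on 'd' 14→15→0 → fail=7;  out {7}∪∅={7}
  n6('bcaaed'): parent n5 fail=22; on 'd' 22 → fail=23;  out {0}∪{7}={0,7}

Scan:
i=0 'a': node 0→10
i=1 'c': node 10→19 ·f
i=2 'd': node 19→7 ·f
i=3 'a': node 7→8
i=4 'e': node 8→9  emit P1@[2:4]
i=5 'b': node 9→1 ·f  emit P2@[5:5]
i=6 'a': node 1→12
i=7 'b': node 12→13  emit P2@[7:7],P4@[5:7]
i=8 'd': node 13→7 ·f
i=9 'd': node 7→7 ·f
i=10 'a': node 7→8
i=11 'e': node 8→9  emit P1@[9:11]
i=12 'c': node 9→19 ·f
i=13 'a': node 19→20
i=14 'a': node 20→21  emit P3@[13:14]
i=15 'e': node 21→22  emit P5@[13:15]
i=16 'd': node 22→23  emit P7@[12:16]
i=17 'a': node 23→8 ·f
i=18 'a': node 8→11 ·f  emit P3@[17:18]
i=19 'b': node 11→1 ·f  emit P2@[19:19]
i=20 'd': node 1→7 ·f
i=21 'b': node 7→1 ·f  emit P2@[21:21]
i=22 'b': node 1→1 ·f  emit P2@[22:22]
i=23 'a': node 1→12
i=24 'a': node 12→11 ·f  emit P3@[23:24]
i=25 'd': node 11→7 ·f
i=26 'a': node 7→8
i=27 'e': node 8→9  emit P1@[25:27]
i=28 'a': node 9→16 ·f
i=29 'd': node 16→7 ·f
i=30 'd': node 7→7 ·f
i=31 'c': node 7→19 ·f
i=32 'b': node 19→1 ·f  emit P2@[32:32]
i=33 'c': node 1→2
i=34 'a': node 2→3
i=35 'a': node 3→4  emit P3@[34:35]
i=36 'e': node 4→5  emit P5@[34:36]
i=37 'd': node 5→6  emit P0@[32:37],P7@[33:37]
i=38 'e': node 6→15 ·f
i=39 'e': node 15→15 ·f
i=40 'a': node 15→16
i=41 'a': node 16→11 ·f  emit P3@[40:41]
i=42 'd': node 11→7 ·f
i=43 'b': node 7→1 ·f  emit P2@[43:43]
i=44 'c': node 1→2
i=45 'a': node 2→3
i=46 'a': node 3→4  emit P3@[45:46]
i=47 'e': node 4→5  emit P5@[45:47]
i=48 'd': node 5→6  emit P0@[43:48],P7@[44:48]
i=49 'a': node 6→8 ·f
i=50 'd': node 8→7 ·f
i=51 'a': node 7→8
i=52 'a': node 8→11 ·f  emit P3@[51:52]
i=53 'a': node 11→11 ·f  emit P3@[52:53]
i=54 'e': node 11→14  emit P5@[52:54]
i=55 'c': node 14→19 ·f
i=56 'a': node 19→20
i=57 'd': node 20→7 ·f
i=58 'e': node 7→15 ·f
i=59 'e': node 15→15 ·f
i=60 'a': node 15→16
i=61 'b': node 16→17  emit P2@[61:61]
i=62 'c': node 17→18  emit P6@[59:62]
i=63 'c': node 18→19 ·f
i=64 'a': node 19→20
i=65 'a': node 20→21  emit P3@[64:65]
i=66 'e': node 21→22  emit P5@[64:66]
i=67 'b': node 22→1 ·f  emit P2@[67:67]
i=68 'a': node 1→12
i=69 'a': node 12→11 ·f  emit P3@[68:69]
i=70 'e': node 11→14  emit P5@[68:70]
i=71 'b': node 14→1 ·f  emit P2@[71:71]

Matches: [[4,1],[5,2],[7,2],[7,4],[11,1],[14,3],[15,5],[16,7],[18,3],[19,2],[21,2],[22,2],[24,3],[27,1],[32,2],[35,3],[36,5],[37,0],[37,7],[41,3],[43,2],[46,3],[47,5],[48,0],[48,7],[52,3],[53,3],[54,5],[61,2],[62,6],[65,3],[66,5],[67,2],[69,3],[70,5],[71,2]]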